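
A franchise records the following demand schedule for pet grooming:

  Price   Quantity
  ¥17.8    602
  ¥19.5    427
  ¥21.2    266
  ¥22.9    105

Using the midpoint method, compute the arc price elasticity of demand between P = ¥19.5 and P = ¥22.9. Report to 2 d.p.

-7.55

At P = 19.5, Q = 427; at P = 22.9, Q = 105.
ΔQ = -322, ΔP = 3.4. Midpoints: P̄ = 21.20, Q̄ = 266.0.
ε = (ΔQ/ΔP)(P̄/Q̄) = (-322/3.4)(21.20/266.0).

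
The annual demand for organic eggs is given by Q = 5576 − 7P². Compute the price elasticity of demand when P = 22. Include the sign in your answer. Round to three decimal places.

At P = 22, Q = 2188.
dQ/dP = −14P = -308.
ε = (dQ/dP)(P/Q) = (-308)(22/2188).

-3.097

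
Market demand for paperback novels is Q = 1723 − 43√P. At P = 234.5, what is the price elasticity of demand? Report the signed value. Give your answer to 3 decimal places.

At P = 234.5, Q = 1064.524.
dQ/dP = −43/(2√P) = -1.404.
ε = (dQ/dP)(P/Q) = (-1.404)(234.5/1064.524).
|ε| < 1, so demand is inelastic at this price.

-0.309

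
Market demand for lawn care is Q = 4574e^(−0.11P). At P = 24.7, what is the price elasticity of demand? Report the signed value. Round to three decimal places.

At P = 24.7, Q = 302.216.
dQ/dP = −0.11·4574e^(−0.11P) = −0.11Q = -33.244.
ε = (dQ/dP)(P/Q) = (-33.244)(24.7/302.216).
|ε| > 1, so demand is elastic at this price.

-2.717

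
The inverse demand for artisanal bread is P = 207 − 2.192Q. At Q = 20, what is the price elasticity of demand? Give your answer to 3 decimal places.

-3.722

At Q = 20, P = 207 − 2.192(20) = 163.16.
dP/dQ = −2.192, so dQ/dP = 1/(−2.192) = -0.456.
ε = (dQ/dP)(P/Q) = (-0.456)(163.16/20).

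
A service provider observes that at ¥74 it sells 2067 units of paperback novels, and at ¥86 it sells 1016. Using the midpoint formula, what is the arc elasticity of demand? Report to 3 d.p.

-4.545

ΔQ = 1016 − 2067 = -1051; ΔP = 86 − 74 = 12.
Midpoints: P̄ = 80.00, Q̄ = 1541.5.
ε = (ΔQ/ΔP)(P̄/Q̄) = (-1051/12)(80.00/1541.5).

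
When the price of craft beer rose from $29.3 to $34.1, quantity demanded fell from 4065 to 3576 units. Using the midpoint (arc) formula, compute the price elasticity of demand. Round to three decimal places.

ΔQ = 3576 − 4065 = -489; ΔP = 34.1 − 29.3 = 4.8.
Midpoints: P̄ = 31.70, Q̄ = 3820.5.
ε = (ΔQ/ΔP)(P̄/Q̄) = (-489/4.8)(31.70/3820.5).

-0.845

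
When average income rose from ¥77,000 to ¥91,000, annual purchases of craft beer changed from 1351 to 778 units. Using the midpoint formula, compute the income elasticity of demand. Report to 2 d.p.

ΔQ = -573, ΔI = 14000. Midpoints: Ī = 84,000, Q̄ = 1064.5.
ε_I = (ΔQ/ΔI)(Ī/Q̄) = (-573/14000)(84000/1064.5).
ε_I < 0, so the good is inferior.

-3.23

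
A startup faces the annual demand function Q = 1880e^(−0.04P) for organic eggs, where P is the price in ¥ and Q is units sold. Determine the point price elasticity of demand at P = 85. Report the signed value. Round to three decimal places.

-3.400

At P = 85, Q = 62.742.
dQ/dP = −0.04·1880e^(−0.04P) = −0.04Q = -2.510.
ε = (dQ/dP)(P/Q) = (-2.510)(85/62.742).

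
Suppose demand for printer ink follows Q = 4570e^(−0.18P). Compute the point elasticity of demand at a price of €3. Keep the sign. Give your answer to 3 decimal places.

At P = 3, Q = 2663.160.
dQ/dP = −0.18·4570e^(−0.18P) = −0.18Q = -479.369.
ε = (dQ/dP)(P/Q) = (-479.369)(3/2663.160).

-0.540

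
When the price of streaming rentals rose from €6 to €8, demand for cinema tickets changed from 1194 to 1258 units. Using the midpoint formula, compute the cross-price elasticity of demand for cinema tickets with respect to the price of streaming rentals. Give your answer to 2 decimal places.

0.18

ΔQ_x = 1258 − 1194 = 64; ΔP_y = 8 − 6 = 2.
Midpoints: P̄_y = 7.00, Q̄_x = 1226.0.
ε_xy = (ΔQ_x/ΔP_y)(P̄_y/Q̄_x) = (64/2)(7.00/1226.0).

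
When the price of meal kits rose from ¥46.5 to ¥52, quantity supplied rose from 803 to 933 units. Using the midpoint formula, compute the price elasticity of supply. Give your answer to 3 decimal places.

1.341

ΔQ = 933 − 803 = 130; ΔP = 52 − 46.5 = 5.5.
Midpoints: P̄ = 49.25, Q̄ = 868.0.
ε_s = (ΔQ/ΔP)(P̄/Q̄) = (130/5.5)(49.25/868.0).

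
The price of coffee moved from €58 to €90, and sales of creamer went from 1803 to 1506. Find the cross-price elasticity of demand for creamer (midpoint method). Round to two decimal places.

ΔQ_x = 1506 − 1803 = -297; ΔP_y = 90 − 58 = 32.
Midpoints: P̄_y = 74.00, Q̄_x = 1654.5.
ε_xy = (ΔQ_x/ΔP_y)(P̄_y/Q̄_x) = (-297/32)(74.00/1654.5).

-0.42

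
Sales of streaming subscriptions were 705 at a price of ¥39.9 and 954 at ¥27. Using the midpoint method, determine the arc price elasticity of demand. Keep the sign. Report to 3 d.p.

ΔQ = 954 − 705 = 249; ΔP = 27 − 39.9 = -12.9.
Midpoints: P̄ = 33.45, Q̄ = 829.5.
ε = (ΔQ/ΔP)(P̄/Q̄) = (249/-12.9)(33.45/829.5).

-0.778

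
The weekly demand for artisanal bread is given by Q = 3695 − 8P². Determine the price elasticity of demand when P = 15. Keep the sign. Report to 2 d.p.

-1.90

At P = 15, Q = 1895.
dQ/dP = −16P = -240.
ε = (dQ/dP)(P/Q) = (-240)(15/1895).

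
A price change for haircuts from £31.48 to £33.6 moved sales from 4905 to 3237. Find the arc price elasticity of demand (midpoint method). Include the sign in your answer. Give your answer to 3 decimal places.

-6.289

ΔQ = 3237 − 4905 = -1668; ΔP = 33.6 − 31.48 = 2.12.
Midpoints: P̄ = 32.54, Q̄ = 4071.0.
ε = (ΔQ/ΔP)(P̄/Q̄) = (-1668/2.12)(32.54/4071.0).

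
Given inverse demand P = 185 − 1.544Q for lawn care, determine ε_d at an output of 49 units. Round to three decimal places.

At Q = 49, P = 185 − 1.544(49) = 109.34.
dP/dQ = −1.544, so dQ/dP = 1/(−1.544) = -0.648.
ε = (dQ/dP)(P/Q) = (-0.648)(109.34/49).

-1.445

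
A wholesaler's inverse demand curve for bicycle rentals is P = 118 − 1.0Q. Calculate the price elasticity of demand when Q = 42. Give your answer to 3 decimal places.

At Q = 42, P = 118 − 1.0(42) = 76.00.
dP/dQ = −1.0, so dQ/dP = 1/(−1.0) = -1.000.
ε = (dQ/dP)(P/Q) = (-1.000)(76.00/42).

-1.810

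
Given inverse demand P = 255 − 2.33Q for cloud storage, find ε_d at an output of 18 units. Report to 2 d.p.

-5.08

At Q = 18, P = 255 − 2.33(18) = 213.06.
dP/dQ = −2.33, so dQ/dP = 1/(−2.33) = -0.429.
ε = (dQ/dP)(P/Q) = (-0.429)(213.06/18).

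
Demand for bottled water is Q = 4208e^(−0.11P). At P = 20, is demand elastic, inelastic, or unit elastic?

Q = 466.260, dQ/dP = -51.289.
ε = (dQ/dP)(P/Q) ≈ -2.200.
|ε| = 2.20 > 1.

elastic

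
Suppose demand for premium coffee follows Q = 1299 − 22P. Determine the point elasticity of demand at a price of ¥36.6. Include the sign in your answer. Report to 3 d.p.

At P = 36.6, Q = 493.800.
dQ/dP = −22.
ε = (dQ/dP)(P/Q) = (-22)(36.6/493.800).
|ε| > 1, so demand is elastic at this price.

-1.631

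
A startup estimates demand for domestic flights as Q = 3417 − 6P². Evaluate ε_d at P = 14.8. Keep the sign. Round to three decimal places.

At P = 14.8, Q = 2102.760.
dQ/dP = −12P = -177.600.
ε = (dQ/dP)(P/Q) = (-177.600)(14.8/2102.760).
|ε| > 1, so demand is elastic at this price.

-1.250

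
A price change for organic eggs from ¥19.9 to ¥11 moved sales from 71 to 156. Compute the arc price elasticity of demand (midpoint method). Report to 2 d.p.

-1.30

ΔQ = 156 − 71 = 85; ΔP = 11 − 19.9 = -8.9.
Midpoints: P̄ = 15.45, Q̄ = 113.5.
ε = (ΔQ/ΔP)(P̄/Q̄) = (85/-8.9)(15.45/113.5).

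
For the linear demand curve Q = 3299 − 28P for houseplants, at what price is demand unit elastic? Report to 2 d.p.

For linear demand Q = a − bP, ε = −bP/(a − bP). |ε| = 1 when bP = a − bP, i.e. P = a/(2b).
P = 3299/(2·28) = 3299/56 = 58.9107.

58.91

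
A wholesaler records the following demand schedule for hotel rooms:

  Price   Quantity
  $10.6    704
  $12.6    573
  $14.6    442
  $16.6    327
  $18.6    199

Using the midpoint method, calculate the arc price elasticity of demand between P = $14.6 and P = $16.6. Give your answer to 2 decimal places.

-2.33

At P = 14.6, Q = 442; at P = 16.6, Q = 327.
ΔQ = -115, ΔP = 2.0. Midpoints: P̄ = 15.60, Q̄ = 384.5.
ε = (ΔQ/ΔP)(P̄/Q̄) = (-115/2.0)(15.60/384.5).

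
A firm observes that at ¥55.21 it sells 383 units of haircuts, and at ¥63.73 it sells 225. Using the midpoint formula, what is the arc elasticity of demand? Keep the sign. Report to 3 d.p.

ΔQ = 225 − 383 = -158; ΔP = 63.73 − 55.21 = 8.52.
Midpoints: P̄ = 59.47, Q̄ = 304.0.
ε = (ΔQ/ΔP)(P̄/Q̄) = (-158/8.52)(59.47/304.0).

-3.628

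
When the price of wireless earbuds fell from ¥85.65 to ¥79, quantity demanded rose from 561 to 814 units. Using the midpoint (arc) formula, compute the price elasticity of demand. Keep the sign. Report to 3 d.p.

ΔQ = 814 − 561 = 253; ΔP = 79 − 85.65 = -6.65.
Midpoints: P̄ = 82.33, Q̄ = 687.5.
ε = (ΔQ/ΔP)(P̄/Q̄) = (253/-6.65)(82.33/687.5).

-4.556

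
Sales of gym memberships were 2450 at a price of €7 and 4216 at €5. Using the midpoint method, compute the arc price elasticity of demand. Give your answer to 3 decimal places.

ΔQ = 4216 − 2450 = 1766; ΔP = 5 − 7 = -2.
Midpoints: P̄ = 6.00, Q̄ = 3333.0.
ε = (ΔQ/ΔP)(P̄/Q̄) = (1766/-2)(6.00/3333.0).

-1.590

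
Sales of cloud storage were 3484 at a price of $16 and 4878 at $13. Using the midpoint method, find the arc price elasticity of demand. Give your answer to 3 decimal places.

-1.611

ΔQ = 4878 − 3484 = 1394; ΔP = 13 − 16 = -3.
Midpoints: P̄ = 14.50, Q̄ = 4181.0.
ε = (ΔQ/ΔP)(P̄/Q̄) = (1394/-3)(14.50/4181.0).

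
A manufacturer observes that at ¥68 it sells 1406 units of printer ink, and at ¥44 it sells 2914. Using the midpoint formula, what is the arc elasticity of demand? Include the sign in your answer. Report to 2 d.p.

-1.63

ΔQ = 2914 − 1406 = 1508; ΔP = 44 − 68 = -24.
Midpoints: P̄ = 56.00, Q̄ = 2160.0.
ε = (ΔQ/ΔP)(P̄/Q̄) = (1508/-24)(56.00/2160.0).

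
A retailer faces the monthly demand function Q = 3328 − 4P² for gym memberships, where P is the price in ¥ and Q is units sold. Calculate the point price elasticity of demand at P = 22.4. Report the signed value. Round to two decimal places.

At P = 22.4, Q = 1320.960.
dQ/dP = −8P = -179.200.
ε = (dQ/dP)(P/Q) = (-179.200)(22.4/1320.960).

-3.04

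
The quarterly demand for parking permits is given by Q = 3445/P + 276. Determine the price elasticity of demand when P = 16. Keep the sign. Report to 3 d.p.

-0.438

At P = 16, Q = 491.312.
dQ/dP = −3445/P² = -13.457.
ε = (dQ/dP)(P/Q) = (-13.457)(16/491.312).
|ε| < 1, so demand is inelastic at this price.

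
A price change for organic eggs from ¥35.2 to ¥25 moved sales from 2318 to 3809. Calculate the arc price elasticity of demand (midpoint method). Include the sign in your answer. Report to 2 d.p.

-1.44

ΔQ = 3809 − 2318 = 1491; ΔP = 25 − 35.2 = -10.2.
Midpoints: P̄ = 30.10, Q̄ = 3063.5.
ε = (ΔQ/ΔP)(P̄/Q̄) = (1491/-10.2)(30.10/3063.5).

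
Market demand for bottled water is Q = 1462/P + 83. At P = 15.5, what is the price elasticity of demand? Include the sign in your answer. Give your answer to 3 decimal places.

-0.532

At P = 15.5, Q = 177.323.
dQ/dP = −1462/P² = -6.085.
ε = (dQ/dP)(P/Q) = (-6.085)(15.5/177.323).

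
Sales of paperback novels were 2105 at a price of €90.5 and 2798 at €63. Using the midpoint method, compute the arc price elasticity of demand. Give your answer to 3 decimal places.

ΔQ = 2798 − 2105 = 693; ΔP = 63 − 90.5 = -27.5.
Midpoints: P̄ = 76.75, Q̄ = 2451.5.
ε = (ΔQ/ΔP)(P̄/Q̄) = (693/-27.5)(76.75/2451.5).

-0.789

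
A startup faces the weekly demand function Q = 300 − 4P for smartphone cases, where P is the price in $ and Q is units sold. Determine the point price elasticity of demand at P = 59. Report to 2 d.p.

-3.69

At P = 59, Q = 64.
dQ/dP = −4.
ε = (dQ/dP)(P/Q) = (-4)(59/64).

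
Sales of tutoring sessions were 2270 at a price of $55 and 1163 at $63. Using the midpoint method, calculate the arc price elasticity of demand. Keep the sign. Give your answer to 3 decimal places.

-4.756

ΔQ = 1163 − 2270 = -1107; ΔP = 63 − 55 = 8.
Midpoints: P̄ = 59.00, Q̄ = 1716.5.
ε = (ΔQ/ΔP)(P̄/Q̄) = (-1107/8)(59.00/1716.5).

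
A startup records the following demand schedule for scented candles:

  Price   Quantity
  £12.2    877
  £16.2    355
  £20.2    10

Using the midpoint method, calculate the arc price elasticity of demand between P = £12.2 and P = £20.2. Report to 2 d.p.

-3.96

At P = 12.2, Q = 877; at P = 20.2, Q = 10.
ΔQ = -867, ΔP = 8.0. Midpoints: P̄ = 16.20, Q̄ = 443.5.
ε = (ΔQ/ΔP)(P̄/Q̄) = (-867/8.0)(16.20/443.5).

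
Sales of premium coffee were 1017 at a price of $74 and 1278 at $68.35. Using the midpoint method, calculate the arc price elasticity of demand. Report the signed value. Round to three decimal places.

-2.865

ΔQ = 1278 − 1017 = 261; ΔP = 68.35 − 74 = -5.65.
Midpoints: P̄ = 71.17, Q̄ = 1147.5.
ε = (ΔQ/ΔP)(P̄/Q̄) = (261/-5.65)(71.17/1147.5).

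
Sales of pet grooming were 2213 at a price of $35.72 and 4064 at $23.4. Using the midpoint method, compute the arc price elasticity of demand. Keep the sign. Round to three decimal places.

-1.415

ΔQ = 4064 − 2213 = 1851; ΔP = 23.4 − 35.72 = -12.32.
Midpoints: P̄ = 29.56, Q̄ = 3138.5.
ε = (ΔQ/ΔP)(P̄/Q̄) = (1851/-12.32)(29.56/3138.5).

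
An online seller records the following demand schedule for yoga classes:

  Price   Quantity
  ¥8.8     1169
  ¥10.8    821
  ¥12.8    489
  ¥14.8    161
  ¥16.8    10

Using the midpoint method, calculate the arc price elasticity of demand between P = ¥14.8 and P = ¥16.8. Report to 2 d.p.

-13.95

At P = 14.8, Q = 161; at P = 16.8, Q = 10.
ΔQ = -151, ΔP = 2.0. Midpoints: P̄ = 15.80, Q̄ = 85.5.
ε = (ΔQ/ΔP)(P̄/Q̄) = (-151/2.0)(15.80/85.5).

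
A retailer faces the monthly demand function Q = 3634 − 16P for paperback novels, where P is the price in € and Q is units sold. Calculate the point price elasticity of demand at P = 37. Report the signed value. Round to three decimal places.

At P = 37, Q = 3042.
dQ/dP = −16.
ε = (dQ/dP)(P/Q) = (-16)(37/3042).

-0.195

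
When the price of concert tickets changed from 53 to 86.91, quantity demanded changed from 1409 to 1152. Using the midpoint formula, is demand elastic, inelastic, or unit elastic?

inelastic

Arc ε ≈ -0.414.
|ε| = 0.41 < 1.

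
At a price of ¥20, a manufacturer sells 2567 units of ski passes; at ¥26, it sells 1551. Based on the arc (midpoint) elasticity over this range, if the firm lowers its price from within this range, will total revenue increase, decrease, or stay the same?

increase

Arc ε = (-1016/6)(23.00/2059.0) ≈ -1.892.
|ε| = 1.89 > 1, so demand is elastic. A price cut therefore raises total revenue.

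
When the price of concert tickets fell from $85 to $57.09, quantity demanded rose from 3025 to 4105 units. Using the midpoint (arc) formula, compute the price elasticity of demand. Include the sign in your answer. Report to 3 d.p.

ΔQ = 4105 − 3025 = 1080; ΔP = 57.09 − 85 = -27.91.
Midpoints: P̄ = 71.05, Q̄ = 3565.0.
ε = (ΔQ/ΔP)(P̄/Q̄) = (1080/-27.91)(71.05/3565.0).

-0.771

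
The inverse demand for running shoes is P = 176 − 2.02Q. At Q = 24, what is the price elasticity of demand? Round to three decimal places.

At Q = 24, P = 176 − 2.02(24) = 127.52.
dP/dQ = −2.02, so dQ/dP = 1/(−2.02) = -0.495.
ε = (dQ/dP)(P/Q) = (-0.495)(127.52/24).

-2.630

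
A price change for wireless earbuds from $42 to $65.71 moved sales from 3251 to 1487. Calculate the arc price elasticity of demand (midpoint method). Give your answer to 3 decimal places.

-1.691

ΔQ = 1487 − 3251 = -1764; ΔP = 65.71 − 42 = 23.71.
Midpoints: P̄ = 53.85, Q̄ = 2369.0.
ε = (ΔQ/ΔP)(P̄/Q̄) = (-1764/23.71)(53.85/2369.0).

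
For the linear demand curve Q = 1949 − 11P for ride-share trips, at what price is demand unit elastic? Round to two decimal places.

For linear demand Q = a − bP, ε = −bP/(a − bP). |ε| = 1 when bP = a − bP, i.e. P = a/(2b).
P = 1949/(2·11) = 1949/22 = 88.5909.

88.59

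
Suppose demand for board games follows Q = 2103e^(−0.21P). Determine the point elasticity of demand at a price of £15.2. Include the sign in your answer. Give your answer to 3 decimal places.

-3.192

At P = 15.2, Q = 86.411.
dQ/dP = −0.21·2103e^(−0.21P) = −0.21Q = -18.146.
ε = (dQ/dP)(P/Q) = (-18.146)(15.2/86.411).
|ε| > 1, so demand is elastic at this price.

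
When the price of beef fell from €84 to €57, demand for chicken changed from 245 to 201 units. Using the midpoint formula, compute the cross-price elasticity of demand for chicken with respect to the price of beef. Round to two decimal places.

0.52

ΔQ_x = 201 − 245 = -44; ΔP_y = 57 − 84 = -27.
Midpoints: P̄_y = 70.50, Q̄_x = 223.0.
ε_xy = (ΔQ_x/ΔP_y)(P̄_y/Q̄_x) = (-44/-27)(70.50/223.0).
ε_xy > 0, so the goods are substitutes.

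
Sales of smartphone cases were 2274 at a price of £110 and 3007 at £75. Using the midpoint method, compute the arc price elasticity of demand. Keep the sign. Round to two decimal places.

ΔQ = 3007 − 2274 = 733; ΔP = 75 − 110 = -35.
Midpoints: P̄ = 92.50, Q̄ = 2640.5.
ε = (ΔQ/ΔP)(P̄/Q̄) = (733/-35)(92.50/2640.5).

-0.73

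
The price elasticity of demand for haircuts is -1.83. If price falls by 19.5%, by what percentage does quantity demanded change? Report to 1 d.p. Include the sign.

%ΔQ ≈ ε × %ΔP = (-1.83)(-19.5%) = 35.69%.

35.7%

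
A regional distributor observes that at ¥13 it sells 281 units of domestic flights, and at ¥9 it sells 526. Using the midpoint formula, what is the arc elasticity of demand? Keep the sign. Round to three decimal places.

-1.670

ΔQ = 526 − 281 = 245; ΔP = 9 − 13 = -4.
Midpoints: P̄ = 11.00, Q̄ = 403.5.
ε = (ΔQ/ΔP)(P̄/Q̄) = (245/-4)(11.00/403.5).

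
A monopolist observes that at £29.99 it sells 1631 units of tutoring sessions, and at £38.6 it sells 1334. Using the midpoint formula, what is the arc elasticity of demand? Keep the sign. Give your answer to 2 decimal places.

-0.80

ΔQ = 1334 − 1631 = -297; ΔP = 38.6 − 29.99 = 8.61.
Midpoints: P̄ = 34.30, Q̄ = 1482.5.
ε = (ΔQ/ΔP)(P̄/Q̄) = (-297/8.61)(34.30/1482.5).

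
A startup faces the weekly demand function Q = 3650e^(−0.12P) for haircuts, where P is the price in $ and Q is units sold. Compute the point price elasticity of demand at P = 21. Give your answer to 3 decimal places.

At P = 21, Q = 293.678.
dQ/dP = −0.12·3650e^(−0.12P) = −0.12Q = -35.241.
ε = (dQ/dP)(P/Q) = (-35.241)(21/293.678).
|ε| > 1, so demand is elastic at this price.

-2.520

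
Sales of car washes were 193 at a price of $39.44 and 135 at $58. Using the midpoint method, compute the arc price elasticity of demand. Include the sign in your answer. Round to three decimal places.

ΔQ = 135 − 193 = -58; ΔP = 58 − 39.44 = 18.56.
Midpoints: P̄ = 48.72, Q̄ = 164.0.
ε = (ΔQ/ΔP)(P̄/Q̄) = (-58/18.56)(48.72/164.0).

-0.928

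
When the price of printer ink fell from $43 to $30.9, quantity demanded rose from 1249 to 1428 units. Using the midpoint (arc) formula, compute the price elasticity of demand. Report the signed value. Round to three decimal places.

-0.408

ΔQ = 1428 − 1249 = 179; ΔP = 30.9 − 43 = -12.1.
Midpoints: P̄ = 36.95, Q̄ = 1338.5.
ε = (ΔQ/ΔP)(P̄/Q̄) = (179/-12.1)(36.95/1338.5).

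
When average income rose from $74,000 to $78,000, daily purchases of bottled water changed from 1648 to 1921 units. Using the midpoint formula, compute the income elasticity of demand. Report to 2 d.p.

ΔQ = 273, ΔI = 4000. Midpoints: Ī = 76,000, Q̄ = 1784.5.
ε_I = (ΔQ/ΔI)(Ī/Q̄) = (273/4000)(76000/1784.5).
ε_I > 0, so the good is normal.

2.91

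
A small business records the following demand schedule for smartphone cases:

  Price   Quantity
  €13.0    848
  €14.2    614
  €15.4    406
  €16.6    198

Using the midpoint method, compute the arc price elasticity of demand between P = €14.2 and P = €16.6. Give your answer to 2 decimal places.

-6.57

At P = 14.2, Q = 614; at P = 16.6, Q = 198.
ΔQ = -416, ΔP = 2.4. Midpoints: P̄ = 15.40, Q̄ = 406.0.
ε = (ΔQ/ΔP)(P̄/Q̄) = (-416/2.4)(15.40/406.0).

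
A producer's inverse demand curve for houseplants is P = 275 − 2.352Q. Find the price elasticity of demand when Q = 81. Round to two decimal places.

-0.44

At Q = 81, P = 275 − 2.352(81) = 84.49.
dP/dQ = −2.352, so dQ/dP = 1/(−2.352) = -0.425.
ε = (dQ/dP)(P/Q) = (-0.425)(84.49/81).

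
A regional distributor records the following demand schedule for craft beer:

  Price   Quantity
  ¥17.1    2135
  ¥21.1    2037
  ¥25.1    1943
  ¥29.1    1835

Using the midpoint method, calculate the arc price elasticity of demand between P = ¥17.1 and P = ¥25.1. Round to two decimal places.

-0.25

At P = 17.1, Q = 2135; at P = 25.1, Q = 1943.
ΔQ = -192, ΔP = 8.0. Midpoints: P̄ = 21.10, Q̄ = 2039.0.
ε = (ΔQ/ΔP)(P̄/Q̄) = (-192/8.0)(21.10/2039.0).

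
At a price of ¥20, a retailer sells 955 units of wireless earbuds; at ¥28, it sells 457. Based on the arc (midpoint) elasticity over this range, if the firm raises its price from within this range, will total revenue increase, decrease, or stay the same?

decrease

Arc ε = (-498/8)(24.00/706.0) ≈ -2.116.
|ε| = 2.12 > 1, so demand is elastic. A price rise therefore reduces total revenue.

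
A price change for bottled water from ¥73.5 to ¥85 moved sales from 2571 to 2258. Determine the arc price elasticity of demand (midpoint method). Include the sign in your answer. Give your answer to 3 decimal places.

-0.893

ΔQ = 2258 − 2571 = -313; ΔP = 85 − 73.5 = 11.5.
Midpoints: P̄ = 79.25, Q̄ = 2414.5.
ε = (ΔQ/ΔP)(P̄/Q̄) = (-313/11.5)(79.25/2414.5).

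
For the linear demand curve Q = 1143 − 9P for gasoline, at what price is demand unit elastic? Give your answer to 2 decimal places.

For linear demand Q = a − bP, ε = −bP/(a − bP). |ε| = 1 when bP = a − bP, i.e. P = a/(2b).
P = 1143/(2·9) = 1143/18 = 63.5000.

63.50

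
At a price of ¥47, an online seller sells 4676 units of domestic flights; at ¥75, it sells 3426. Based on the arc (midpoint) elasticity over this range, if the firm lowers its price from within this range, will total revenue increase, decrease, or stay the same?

Arc ε = (-1250/28)(61.00/4051.0) ≈ -0.672.
|ε| = 0.67 < 1, so demand is inelastic. A price cut therefore reduces total revenue.

decrease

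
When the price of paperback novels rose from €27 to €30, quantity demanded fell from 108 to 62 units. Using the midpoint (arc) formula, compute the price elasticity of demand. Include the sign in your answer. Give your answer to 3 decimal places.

ΔQ = 62 − 108 = -46; ΔP = 30 − 27 = 3.
Midpoints: P̄ = 28.50, Q̄ = 85.0.
ε = (ΔQ/ΔP)(P̄/Q̄) = (-46/3)(28.50/85.0).

-5.141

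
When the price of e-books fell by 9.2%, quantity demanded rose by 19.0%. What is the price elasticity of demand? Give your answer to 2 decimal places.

-2.07

ε = %ΔQ / %ΔP = (19.0)/(-9.2) = -2.065.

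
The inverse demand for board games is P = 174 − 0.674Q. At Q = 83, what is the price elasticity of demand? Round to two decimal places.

-2.11

At Q = 83, P = 174 − 0.674(83) = 118.06.
dP/dQ = −0.674, so dQ/dP = 1/(−0.674) = -1.484.
ε = (dQ/dP)(P/Q) = (-1.484)(118.06/83).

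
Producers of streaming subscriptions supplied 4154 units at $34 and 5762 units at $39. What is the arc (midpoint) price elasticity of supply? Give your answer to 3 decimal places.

2.368

ΔQ = 5762 − 4154 = 1608; ΔP = 39 − 34 = 5.
Midpoints: P̄ = 36.50, Q̄ = 4958.0.
ε_s = (ΔQ/ΔP)(P̄/Q̄) = (1608/5)(36.50/4958.0).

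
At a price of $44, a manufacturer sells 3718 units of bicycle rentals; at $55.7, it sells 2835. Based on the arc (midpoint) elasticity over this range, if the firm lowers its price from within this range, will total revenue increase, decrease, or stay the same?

increase

Arc ε = (-883/11.7)(49.85/3276.5) ≈ -1.148.
|ε| = 1.15 > 1, so demand is elastic. A price cut therefore raises total revenue.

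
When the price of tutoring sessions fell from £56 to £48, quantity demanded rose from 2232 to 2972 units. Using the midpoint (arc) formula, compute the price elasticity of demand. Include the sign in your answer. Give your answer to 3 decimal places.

-1.849

ΔQ = 2972 − 2232 = 740; ΔP = 48 − 56 = -8.
Midpoints: P̄ = 52.00, Q̄ = 2602.0.
ε = (ΔQ/ΔP)(P̄/Q̄) = (740/-8)(52.00/2602.0).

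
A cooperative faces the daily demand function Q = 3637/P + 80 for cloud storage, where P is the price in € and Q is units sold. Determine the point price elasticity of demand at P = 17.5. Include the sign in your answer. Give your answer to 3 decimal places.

At P = 17.5, Q = 287.829.
dQ/dP = −3637/P² = -11.876.
ε = (dQ/dP)(P/Q) = (-11.876)(17.5/287.829).

-0.722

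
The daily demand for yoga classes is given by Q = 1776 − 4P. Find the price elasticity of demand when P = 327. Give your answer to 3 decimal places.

At P = 327, Q = 468.
dQ/dP = −4.
ε = (dQ/dP)(P/Q) = (-4)(327/468).

-2.795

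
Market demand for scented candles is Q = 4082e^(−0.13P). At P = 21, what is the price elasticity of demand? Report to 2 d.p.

-2.73

At P = 21, Q = 266.225.
dQ/dP = −0.13·4082e^(−0.13P) = −0.13Q = -34.609.
ε = (dQ/dP)(P/Q) = (-34.609)(21/266.225).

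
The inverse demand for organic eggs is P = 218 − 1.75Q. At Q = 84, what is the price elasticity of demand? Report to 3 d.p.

-0.483

At Q = 84, P = 218 − 1.75(84) = 71.00.
dP/dQ = −1.75, so dQ/dP = 1/(−1.75) = -0.571.
ε = (dQ/dP)(P/Q) = (-0.571)(71.00/84).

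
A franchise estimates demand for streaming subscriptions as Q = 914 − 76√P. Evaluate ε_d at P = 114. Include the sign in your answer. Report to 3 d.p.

-3.957

At P = 114, Q = 102.542.
dQ/dP = −76/(2√P) = -3.559.
ε = (dQ/dP)(P/Q) = (-3.559)(114/102.542).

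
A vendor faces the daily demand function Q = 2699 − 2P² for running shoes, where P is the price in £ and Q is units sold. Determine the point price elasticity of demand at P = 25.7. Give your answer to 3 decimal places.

-1.917

At P = 25.7, Q = 1378.020.
dQ/dP = −4P = -102.800.
ε = (dQ/dP)(P/Q) = (-102.800)(25.7/1378.020).
|ε| > 1, so demand is elastic at this price.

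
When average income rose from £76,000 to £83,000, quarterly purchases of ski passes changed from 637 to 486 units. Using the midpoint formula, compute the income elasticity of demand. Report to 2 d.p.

ΔQ = -151, ΔI = 7000. Midpoints: Ī = 79,500, Q̄ = 561.5.
ε_I = (ΔQ/ΔI)(Ī/Q̄) = (-151/7000)(79500/561.5).

-3.05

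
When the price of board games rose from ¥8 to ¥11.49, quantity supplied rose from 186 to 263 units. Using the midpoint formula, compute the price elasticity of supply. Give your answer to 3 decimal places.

ΔQ = 263 − 186 = 77; ΔP = 11.49 − 8 = 3.49.
Midpoints: P̄ = 9.75, Q̄ = 224.5.
ε_s = (ΔQ/ΔP)(P̄/Q̄) = (77/3.49)(9.75/224.5).

0.958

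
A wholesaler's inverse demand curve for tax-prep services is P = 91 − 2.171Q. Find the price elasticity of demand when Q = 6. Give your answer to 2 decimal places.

At Q = 6, P = 91 − 2.171(6) = 77.97.
dP/dQ = −2.171, so dQ/dP = 1/(−2.171) = -0.461.
ε = (dQ/dP)(P/Q) = (-0.461)(77.97/6).

-5.99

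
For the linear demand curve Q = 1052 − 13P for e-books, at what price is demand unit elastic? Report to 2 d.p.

For linear demand Q = a − bP, ε = −bP/(a − bP). |ε| = 1 when bP = a − bP, i.e. P = a/(2b).
P = 1052/(2·13) = 1052/26 = 40.4615.

40.46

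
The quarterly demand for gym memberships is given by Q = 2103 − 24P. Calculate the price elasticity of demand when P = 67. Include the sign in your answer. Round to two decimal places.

-3.25

At P = 67, Q = 495.
dQ/dP = −24.
ε = (dQ/dP)(P/Q) = (-24)(67/495).
|ε| > 1, so demand is elastic at this price.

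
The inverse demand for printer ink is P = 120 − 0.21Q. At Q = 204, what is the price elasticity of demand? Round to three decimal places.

At Q = 204, P = 120 − 0.21(204) = 77.16.
dP/dQ = −0.21, so dQ/dP = 1/(−0.21) = -4.762.
ε = (dQ/dP)(P/Q) = (-4.762)(77.16/204).

-1.801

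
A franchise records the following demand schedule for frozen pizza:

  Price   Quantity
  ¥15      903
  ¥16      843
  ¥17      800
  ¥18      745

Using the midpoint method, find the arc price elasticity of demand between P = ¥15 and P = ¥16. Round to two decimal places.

-1.07

At P = 15, Q = 903; at P = 16, Q = 843.
ΔQ = -60, ΔP = 1. Midpoints: P̄ = 15.50, Q̄ = 873.0.
ε = (ΔQ/ΔP)(P̄/Q̄) = (-60/1)(15.50/873.0).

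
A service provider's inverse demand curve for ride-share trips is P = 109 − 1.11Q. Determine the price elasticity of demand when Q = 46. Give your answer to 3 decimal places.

At Q = 46, P = 109 − 1.11(46) = 57.94.
dP/dQ = −1.11, so dQ/dP = 1/(−1.11) = -0.901.
ε = (dQ/dP)(P/Q) = (-0.901)(57.94/46).

-1.135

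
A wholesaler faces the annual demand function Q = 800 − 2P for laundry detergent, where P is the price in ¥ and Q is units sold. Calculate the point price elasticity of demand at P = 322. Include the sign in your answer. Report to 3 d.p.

-4.128

At P = 322, Q = 156.
dQ/dP = −2.
ε = (dQ/dP)(P/Q) = (-2)(322/156).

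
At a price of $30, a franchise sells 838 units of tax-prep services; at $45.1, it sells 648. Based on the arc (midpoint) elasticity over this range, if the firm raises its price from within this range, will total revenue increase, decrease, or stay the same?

Arc ε = (-190/15.1)(37.55/743.0) ≈ -0.636.
|ε| = 0.64 < 1, so demand is inelastic. A price rise therefore raises total revenue.

increase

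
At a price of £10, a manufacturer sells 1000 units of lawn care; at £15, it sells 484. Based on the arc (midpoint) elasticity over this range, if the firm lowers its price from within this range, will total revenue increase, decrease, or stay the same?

increase

Arc ε = (-516/5)(12.50/742.0) ≈ -1.739.
|ε| = 1.74 > 1, so demand is elastic. A price cut therefore raises total revenue.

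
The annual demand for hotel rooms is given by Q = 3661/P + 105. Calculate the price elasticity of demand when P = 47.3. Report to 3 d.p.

-0.424

At P = 47.3, Q = 182.400.
dQ/dP = −3661/P² = -1.636.
ε = (dQ/dP)(P/Q) = (-1.636)(47.3/182.400).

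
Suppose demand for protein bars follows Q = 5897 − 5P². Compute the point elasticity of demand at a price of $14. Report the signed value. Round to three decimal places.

-0.399

At P = 14, Q = 4917.
dQ/dP = −10P = -140.
ε = (dQ/dP)(P/Q) = (-140)(14/4917).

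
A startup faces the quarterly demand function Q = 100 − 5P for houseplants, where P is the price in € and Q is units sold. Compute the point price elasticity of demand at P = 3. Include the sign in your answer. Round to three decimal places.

At P = 3, Q = 85.
dQ/dP = −5.
ε = (dQ/dP)(P/Q) = (-5)(3/85).

-0.176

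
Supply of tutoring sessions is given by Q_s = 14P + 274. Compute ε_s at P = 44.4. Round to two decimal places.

At P = 44.4, Q_s = 895.60.
dQ_s/dP = 14.
ε_s = (dQ_s/dP)(P/Q_s) = (14)(44.4/895.60).

0.69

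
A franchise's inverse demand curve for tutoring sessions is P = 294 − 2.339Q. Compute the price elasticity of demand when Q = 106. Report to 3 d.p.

-0.186

At Q = 106, P = 294 − 2.339(106) = 46.07.
dP/dQ = −2.339, so dQ/dP = 1/(−2.339) = -0.428.
ε = (dQ/dP)(P/Q) = (-0.428)(46.07/106).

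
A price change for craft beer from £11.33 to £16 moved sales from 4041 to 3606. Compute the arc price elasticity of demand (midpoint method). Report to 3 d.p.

-0.333

ΔQ = 3606 − 4041 = -435; ΔP = 16 − 11.33 = 4.67.
Midpoints: P̄ = 13.66, Q̄ = 3823.5.
ε = (ΔQ/ΔP)(P̄/Q̄) = (-435/4.67)(13.66/3823.5).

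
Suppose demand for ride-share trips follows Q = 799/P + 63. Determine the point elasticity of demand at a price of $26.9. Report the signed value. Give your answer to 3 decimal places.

-0.320

At P = 26.9, Q = 92.703.
dQ/dP = −799/P² = -1.104.
ε = (dQ/dP)(P/Q) = (-1.104)(26.9/92.703).
|ε| < 1, so demand is inelastic at this price.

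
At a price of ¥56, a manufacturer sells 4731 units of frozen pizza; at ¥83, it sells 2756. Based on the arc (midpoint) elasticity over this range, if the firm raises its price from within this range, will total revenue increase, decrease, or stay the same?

Arc ε = (-1975/27)(69.50/3743.5) ≈ -1.358.
|ε| = 1.36 > 1, so demand is elastic. A price rise therefore reduces total revenue.

decrease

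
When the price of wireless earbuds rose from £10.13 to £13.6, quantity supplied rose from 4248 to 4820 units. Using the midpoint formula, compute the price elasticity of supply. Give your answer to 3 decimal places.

ΔQ = 4820 − 4248 = 572; ΔP = 13.6 − 10.13 = 3.47.
Midpoints: P̄ = 11.87, Q̄ = 4534.0.
ε_s = (ΔQ/ΔP)(P̄/Q̄) = (572/3.47)(11.87/4534.0).

0.431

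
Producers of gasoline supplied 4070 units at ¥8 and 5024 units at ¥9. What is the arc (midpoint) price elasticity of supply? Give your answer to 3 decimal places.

1.783

ΔQ = 5024 − 4070 = 954; ΔP = 9 − 8 = 1.
Midpoints: P̄ = 8.50, Q̄ = 4547.0.
ε_s = (ΔQ/ΔP)(P̄/Q̄) = (954/1)(8.50/4547.0).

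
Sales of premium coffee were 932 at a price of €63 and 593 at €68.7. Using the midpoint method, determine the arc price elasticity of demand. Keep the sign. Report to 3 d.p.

-5.136

ΔQ = 593 − 932 = -339; ΔP = 68.7 − 63 = 5.7.
Midpoints: P̄ = 65.85, Q̄ = 762.5.
ε = (ΔQ/ΔP)(P̄/Q̄) = (-339/5.7)(65.85/762.5).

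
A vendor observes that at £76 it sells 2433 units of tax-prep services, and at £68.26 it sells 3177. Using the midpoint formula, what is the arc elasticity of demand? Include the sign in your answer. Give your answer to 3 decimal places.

-2.472

ΔQ = 3177 − 2433 = 744; ΔP = 68.26 − 76 = -7.74.
Midpoints: P̄ = 72.13, Q̄ = 2805.0.
ε = (ΔQ/ΔP)(P̄/Q̄) = (744/-7.74)(72.13/2805.0).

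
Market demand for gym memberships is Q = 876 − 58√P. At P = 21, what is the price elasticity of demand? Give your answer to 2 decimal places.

At P = 21, Q = 610.211.
dQ/dP = −58/(2√P) = -6.328.
ε = (dQ/dP)(P/Q) = (-6.328)(21/610.211).
|ε| < 1, so demand is inelastic at this price.

-0.22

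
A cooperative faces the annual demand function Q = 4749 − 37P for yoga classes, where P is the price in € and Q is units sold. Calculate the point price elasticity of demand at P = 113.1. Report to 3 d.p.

-7.416

At P = 113.1, Q = 564.300.
dQ/dP = −37.
ε = (dQ/dP)(P/Q) = (-37)(113.1/564.300).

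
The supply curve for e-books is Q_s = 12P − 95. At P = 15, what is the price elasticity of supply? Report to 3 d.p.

At P = 15, Q_s = 85.
dQ_s/dP = 12.
ε_s = (dQ_s/dP)(P/Q_s) = (12)(15/85).

2.118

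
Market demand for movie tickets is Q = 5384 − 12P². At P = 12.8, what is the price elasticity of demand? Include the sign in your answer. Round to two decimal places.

At P = 12.8, Q = 3417.920.
dQ/dP = −24P = -307.200.
ε = (dQ/dP)(P/Q) = (-307.200)(12.8/3417.920).
|ε| > 1, so demand is elastic at this price.

-1.15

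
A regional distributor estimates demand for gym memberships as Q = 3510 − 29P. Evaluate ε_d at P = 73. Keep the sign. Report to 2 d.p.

At P = 73, Q = 1393.
dQ/dP = −29.
ε = (dQ/dP)(P/Q) = (-29)(73/1393).

-1.52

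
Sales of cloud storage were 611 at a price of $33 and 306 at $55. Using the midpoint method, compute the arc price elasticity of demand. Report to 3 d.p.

ΔQ = 306 − 611 = -305; ΔP = 55 − 33 = 22.
Midpoints: P̄ = 44.00, Q̄ = 458.5.
ε = (ΔQ/ΔP)(P̄/Q̄) = (-305/22)(44.00/458.5).

-1.330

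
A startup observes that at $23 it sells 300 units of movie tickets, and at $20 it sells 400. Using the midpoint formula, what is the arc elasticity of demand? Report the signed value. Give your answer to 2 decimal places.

ΔQ = 400 − 300 = 100; ΔP = 20 − 23 = -3.
Midpoints: P̄ = 21.50, Q̄ = 350.0.
ε = (ΔQ/ΔP)(P̄/Q̄) = (100/-3)(21.50/350.0).

-2.05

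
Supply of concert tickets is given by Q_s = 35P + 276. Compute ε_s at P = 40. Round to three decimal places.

0.835

At P = 40, Q_s = 1676.
dQ_s/dP = 35.
ε_s = (dQ_s/dP)(P/Q_s) = (35)(40/1676).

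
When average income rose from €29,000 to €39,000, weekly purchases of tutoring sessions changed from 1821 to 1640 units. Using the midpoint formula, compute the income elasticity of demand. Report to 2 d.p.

-0.36

ΔQ = -181, ΔI = 10000. Midpoints: Ī = 34,000, Q̄ = 1730.5.
ε_I = (ΔQ/ΔI)(Ī/Q̄) = (-181/10000)(34000/1730.5).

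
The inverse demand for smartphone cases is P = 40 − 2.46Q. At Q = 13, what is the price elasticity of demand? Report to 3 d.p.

At Q = 13, P = 40 − 2.46(13) = 8.02.
dP/dQ = −2.46, so dQ/dP = 1/(−2.46) = -0.407.
ε = (dQ/dP)(P/Q) = (-0.407)(8.02/13).

-0.251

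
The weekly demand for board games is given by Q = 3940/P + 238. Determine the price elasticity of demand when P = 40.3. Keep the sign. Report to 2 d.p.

At P = 40.3, Q = 335.767.
dQ/dP = −3940/P² = -2.426.
ε = (dQ/dP)(P/Q) = (-2.426)(40.3/335.767).

-0.29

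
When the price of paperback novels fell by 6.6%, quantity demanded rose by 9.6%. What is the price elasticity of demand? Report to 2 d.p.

-1.45

ε = %ΔQ / %ΔP = (9.6)/(-6.6) = -1.455.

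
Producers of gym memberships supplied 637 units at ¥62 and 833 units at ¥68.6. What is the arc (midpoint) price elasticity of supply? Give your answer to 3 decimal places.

ΔQ = 833 − 637 = 196; ΔP = 68.6 − 62 = 6.6.
Midpoints: P̄ = 65.30, Q̄ = 735.0.
ε_s = (ΔQ/ΔP)(P̄/Q̄) = (196/6.6)(65.30/735.0).

2.638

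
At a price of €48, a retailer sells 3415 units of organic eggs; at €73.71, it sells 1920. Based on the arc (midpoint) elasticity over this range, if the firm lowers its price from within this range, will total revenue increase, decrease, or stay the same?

increase

Arc ε = (-1495/25.71)(60.85/2667.5) ≈ -1.327.
|ε| = 1.33 > 1, so demand is elastic. A price cut therefore raises total revenue.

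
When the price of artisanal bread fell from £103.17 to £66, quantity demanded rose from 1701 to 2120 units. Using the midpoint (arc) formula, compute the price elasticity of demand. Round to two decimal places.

ΔQ = 2120 − 1701 = 419; ΔP = 66 − 103.17 = -37.17.
Midpoints: P̄ = 84.59, Q̄ = 1910.5.
ε = (ΔQ/ΔP)(P̄/Q̄) = (419/-37.17)(84.59/1910.5).

-0.50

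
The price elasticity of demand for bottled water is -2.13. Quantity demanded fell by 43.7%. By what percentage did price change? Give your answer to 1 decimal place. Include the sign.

20.5%

%ΔP ≈ %ΔQ / ε = (-43.7%)/(-2.13) = 20.52%.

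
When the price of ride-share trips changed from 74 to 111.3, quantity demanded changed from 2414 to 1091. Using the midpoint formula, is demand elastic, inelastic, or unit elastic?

Arc ε ≈ -1.875.
|ε| = 1.88 > 1.

elastic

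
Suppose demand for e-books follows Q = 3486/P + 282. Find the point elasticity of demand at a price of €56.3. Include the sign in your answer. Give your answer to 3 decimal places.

-0.180

At P = 56.3, Q = 343.918.
dQ/dP = −3486/P² = -1.100.
ε = (dQ/dP)(P/Q) = (-1.100)(56.3/343.918).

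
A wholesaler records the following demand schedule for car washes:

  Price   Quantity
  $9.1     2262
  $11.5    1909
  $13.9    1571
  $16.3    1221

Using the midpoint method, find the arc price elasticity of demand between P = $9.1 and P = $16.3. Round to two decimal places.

At P = 9.1, Q = 2262; at P = 16.3, Q = 1221.
ΔQ = -1041, ΔP = 7.2. Midpoints: P̄ = 12.70, Q̄ = 1741.5.
ε = (ΔQ/ΔP)(P̄/Q̄) = (-1041/7.2)(12.70/1741.5).

-1.05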